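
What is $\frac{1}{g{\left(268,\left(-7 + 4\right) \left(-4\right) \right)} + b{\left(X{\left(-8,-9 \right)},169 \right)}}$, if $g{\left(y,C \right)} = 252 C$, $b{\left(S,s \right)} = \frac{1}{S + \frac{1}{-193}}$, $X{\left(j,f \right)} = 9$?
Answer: $\frac{1736}{5249857} \approx 0.00033068$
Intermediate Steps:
$b{\left(S,s \right)} = \frac{1}{- \frac{1}{193} + S}$ ($b{\left(S,s \right)} = \frac{1}{S - \frac{1}{193}} = \frac{1}{- \frac{1}{193} + S}$)
$\frac{1}{g{\left(268,\left(-7 + 4\right) \left(-4\right) \right)} + b{\left(X{\left(-8,-9 \right)},169 \right)}} = \frac{1}{252 \left(-7 + 4\right) \left(-4\right) + \frac{193}{-1 + 193 \cdot 9}} = \frac{1}{252 \left(\left(-3\right) \left(-4\right)\right) + \frac{193}{-1 + 1737}} = \frac{1}{252 \cdot 12 + \frac{193}{1736}} = \frac{1}{3024 + 193 \cdot \frac{1}{1736}} = \frac{1}{3024 + \frac{193}{1736}} = \frac{1}{\frac{5249857}{1736}} = \frac{1736}{5249857}$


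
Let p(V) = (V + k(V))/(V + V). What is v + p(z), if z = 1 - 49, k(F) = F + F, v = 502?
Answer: 1007/2 ≈ 503.50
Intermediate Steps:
k(F) = 2*F
z = -48
p(V) = 3/2 (p(V) = (V + 2*V)/(V + V) = (3*V)/((2*V)) = (3*V)*(1/(2*V)) = 3/2)
v + p(z) = 502 + 3/2 = 1007/2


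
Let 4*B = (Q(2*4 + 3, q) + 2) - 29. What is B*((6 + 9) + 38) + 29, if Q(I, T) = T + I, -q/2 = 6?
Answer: -342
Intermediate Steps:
q = -12 (q = -2*6 = -12)
Q(I, T) = I + T
B = -7 (B = ((((2*4 + 3) - 12) + 2) - 29)/4 = ((((8 + 3) - 12) + 2) - 29)/4 = (((11 - 12) + 2) - 29)/4 = ((-1 + 2) - 29)/4 = (1 - 29)/4 = (¼)*(-28) = -7)
B*((6 + 9) + 38) + 29 = -7*((6 + 9) + 38) + 29 = -7*(15 + 38) + 29 = -7*53 + 29 = -371 + 29 = -342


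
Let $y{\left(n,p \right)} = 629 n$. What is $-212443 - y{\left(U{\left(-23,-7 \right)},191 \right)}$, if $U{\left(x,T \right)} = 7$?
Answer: $-216846$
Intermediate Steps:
$-212443 - y{\left(U{\left(-23,-7 \right)},191 \right)} = -212443 - 629 \cdot 7 = -212443 - 4403 = -216846$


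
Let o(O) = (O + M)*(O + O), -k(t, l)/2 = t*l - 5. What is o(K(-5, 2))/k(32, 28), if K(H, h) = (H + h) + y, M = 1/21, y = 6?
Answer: -64/6237 ≈ -0.010261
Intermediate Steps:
M = 1/21 ≈ 0.047619
k(t, l) = 10 - 2*l*t (k(t, l) = -2*(t*l - 5) = -2*(l*t - 5) = -2*(-5 + l*t) = 10 - 2*l*t)
K(H, h) = 6 + H + h (K(H, h) = (H + h) + 6 = 6 + H + h)
o(O) = 2*O*(1/21 + O) (o(O) = (O + 1/21)*(O + O) = (1/21 + O)*(2*O) = 2*O*(1/21 + O))
o(K(-5, 2))/k(32, 28) = (2*(6 - 5 + 2)*(1 + 21*(6 - 5 + 2))/21)/(10 - 2*28*32) = ((2/21)*3*(1 + 21*3))/(10 - 1792) = ((2/21)*3*(1 + 63))/(-1782) = ((2/21)*3*64)*(-1/1782) = (128/7)*(-1/1782) = -64/6237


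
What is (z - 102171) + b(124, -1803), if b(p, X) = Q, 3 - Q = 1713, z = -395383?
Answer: -499264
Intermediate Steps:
Q = -1710 (Q = 3 - 1*1713 = 3 - 1713 = -1710)
b(p, X) = -1710
(z - 102171) + b(124, -1803) = (-395383 - 102171) - 1710 = -497554 - 1710 = -499264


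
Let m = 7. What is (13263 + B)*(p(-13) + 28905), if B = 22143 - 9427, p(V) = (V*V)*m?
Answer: 781656152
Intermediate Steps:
p(V) = 7*V² (p(V) = (V*V)*7 = V²*7 = 7*V²)
B = 12716
(13263 + B)*(p(-13) + 28905) = (13263 + 12716)*(7*(-13)² + 28905) = 25979*(7*169 + 28905) = 25979*(1183 + 28905) = 25979*30088 = 781656152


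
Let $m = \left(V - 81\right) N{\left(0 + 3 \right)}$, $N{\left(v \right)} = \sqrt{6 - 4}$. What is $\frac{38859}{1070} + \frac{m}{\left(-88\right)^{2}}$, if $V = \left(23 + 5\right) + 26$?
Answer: $\frac{38859}{1070} - \frac{27 \sqrt{2}}{7744} \approx 36.312$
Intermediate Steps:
$V = 54$ ($V = 28 + 26 = 54$)
$N{\left(v \right)} = \sqrt{2}$
$m = - 27 \sqrt{2}$ ($m = \left(54 - 81\right) \sqrt{2} = - 27 \sqrt{2} \approx -38.184$)
$\frac{38859}{1070} + \frac{m}{\left(-88\right)^{2}} = \frac{38859}{1070} + \frac{\left(-27\right) \sqrt{2}}{\left(-88\right)^{2}} = 38859 \cdot \frac{1}{1070} + \frac{\left(-27\right) \sqrt{2}}{7744} = \frac{38859}{1070} + - 27 \sqrt{2} \cdot \frac{1}{7744} = \frac{38859}{1070} - \frac{27 \sqrt{2}}{7744}$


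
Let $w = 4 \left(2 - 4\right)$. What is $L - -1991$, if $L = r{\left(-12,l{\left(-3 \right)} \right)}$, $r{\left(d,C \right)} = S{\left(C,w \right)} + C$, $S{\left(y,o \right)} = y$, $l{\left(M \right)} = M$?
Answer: $1985$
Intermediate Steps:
$w = -8$ ($w = 4 \left(-2\right) = -8$)
$r{\left(d,C \right)} = 2 C$ ($r{\left(d,C \right)} = C + C = 2 C$)
$L = -6$ ($L = 2 \left(-3\right) = -6$)
$L - -1991 = -6 - -1991 = -6 + 1991 = 1985$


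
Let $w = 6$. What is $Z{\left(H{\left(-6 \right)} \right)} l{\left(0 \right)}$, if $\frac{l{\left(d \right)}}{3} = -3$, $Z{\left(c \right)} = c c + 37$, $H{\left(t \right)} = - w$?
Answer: $-657$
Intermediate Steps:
$H{\left(t \right)} = -6$ ($H{\left(t \right)} = \left(-1\right) 6 = -6$)
$Z{\left(c \right)} = 37 + c^{2}$ ($Z{\left(c \right)} = c^{2} + 37 = 37 + c^{2}$)
$l{\left(d \right)} = -9$ ($l{\left(d \right)} = 3 \left(-3\right) = -9$)
$Z{\left(H{\left(-6 \right)} \right)} l{\left(0 \right)} = \left(37 + \left(-6\right)^{2}\right) \left(-9\right) = \left(37 + 36\right) \left(-9\right) = 73 \left(-9\right) = -657$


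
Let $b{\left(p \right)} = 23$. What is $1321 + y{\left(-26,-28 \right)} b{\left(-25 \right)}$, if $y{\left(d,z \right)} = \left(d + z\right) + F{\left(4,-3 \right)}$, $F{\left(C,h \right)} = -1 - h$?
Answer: $125$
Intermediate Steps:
$y{\left(d,z \right)} = 2 + d + z$ ($y{\left(d,z \right)} = \left(d + z\right) - -2 = \left(d + z\right) + \left(-1 + 3\right) = \left(d + z\right) + 2 = 2 + d + z$)
$1321 + y{\left(-26,-28 \right)} b{\left(-25 \right)} = 1321 + \left(2 - 26 - 28\right) 23 = 1321 - 1196 = 125$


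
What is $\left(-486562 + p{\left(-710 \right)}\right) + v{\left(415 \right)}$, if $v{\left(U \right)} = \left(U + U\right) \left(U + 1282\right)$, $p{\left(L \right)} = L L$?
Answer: $1426048$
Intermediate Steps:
$p{\left(L \right)} = L^{2}$
$v{\left(U \right)} = 2 U \left(1282 + U\right)$
$\left(-486562 + p{\left(-710 \right)}\right) + v{\left(415 \right)} = \left(-486562 + \left(-710\right)^{2}\right) + 2 \cdot 415 \left(1282 + 415\right) = \left(-486562 + 504100\right) + 2 \cdot 415 \cdot 1697 = 17538 + 1408510 = 1426048$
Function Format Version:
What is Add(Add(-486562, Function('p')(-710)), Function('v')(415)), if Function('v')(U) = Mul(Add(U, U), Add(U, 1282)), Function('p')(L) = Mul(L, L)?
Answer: 1426048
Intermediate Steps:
Function('p')(L) = Pow(L, 2)
Function('v')(U) = Mul(2, U, Add(1282, U)) (Function('v')(U) = Mul(Mul(2, U), Add(1282, U)) = Mul(2, U, Add(1282, U)))
Add(Add(-486562, Function('p')(-710)), Function('v')(415)) = Add(Add(-486562, Pow(-710, 2)), Mul(2, 415, Add(1282, 415))) = Add(Add(-486562, 504100), Mul(2, 415, 1697)) = Add(17538, 1408510) = 1426048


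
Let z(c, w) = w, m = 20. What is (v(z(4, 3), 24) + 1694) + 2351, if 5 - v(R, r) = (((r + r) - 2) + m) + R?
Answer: 3981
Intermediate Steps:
v(R, r) = -13 - R - 2*r (v(R, r) = 5 - ((((r + r) - 2) + 20) + R) = 5 - (((2*r - 2) + 20) + R) = 5 - (((-2 + 2*r) + 20) + R) = 5 - ((18 + 2*r) + R) = 5 - (18 + R + 2*r) = 5 + (-18 - R - 2*r) = -13 - R - 2*r)
(v(z(4, 3), 24) + 1694) + 2351 = ((-13 - 1*3 - 2*24) + 1694) + 2351 = ((-13 - 3 - 48) + 1694) + 2351 = (-64 + 1694) + 2351 = 1630 + 2351 = 3981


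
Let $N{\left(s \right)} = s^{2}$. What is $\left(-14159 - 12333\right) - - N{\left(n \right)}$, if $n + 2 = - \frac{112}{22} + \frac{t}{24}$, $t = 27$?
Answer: $- \frac{204878423}{7744} \approx -26456.0$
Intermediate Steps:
$n = - \frac{525}{88}$ ($n = -2 + \left(- \frac{112}{22} + \frac{27}{24}\right) = -2 + \left(\left(-112\right) \frac{1}{22} + 27 \cdot \frac{1}{24}\right) = -2 + \left(- \frac{56}{11} + \frac{9}{8}\right) = -2 - \frac{349}{88} = - \frac{525}{88} \approx -5.9659$)
$\left(-14159 - 12333\right) - - N{\left(n \right)} = \left(-14159 - 12333\right) - - \left(- \frac{525}{88}\right)^{2} = \left(-14159 - 12333\right) - \left(-1\right) \frac{275625}{7744} = -26492 - - \frac{275625}{7744} = -26492 + \frac{275625}{7744} = - \frac{204878423}{7744}$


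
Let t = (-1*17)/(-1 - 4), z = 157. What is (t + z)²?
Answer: 643204/25 ≈ 25728.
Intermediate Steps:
t = 17/5 (t = -17/(-5) = -17*(-⅕) = 17/5 ≈ 3.4000)
(t + z)² = (17/5 + 157)² = (802/5)² = 643204/25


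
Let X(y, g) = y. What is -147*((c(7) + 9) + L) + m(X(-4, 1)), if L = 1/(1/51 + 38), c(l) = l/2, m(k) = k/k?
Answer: -1019563/554 ≈ -1840.4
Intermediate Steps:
m(k) = 1
c(l) = l/2 (c(l) = l*(1/2) = l/2)
L = 51/1939 (L = 1/(1/51 + 38) = 1/(1939/51) = 51/1939 ≈ 0.026302)
-147*((c(7) + 9) + L) + m(X(-4, 1)) = -147*(((1/2)*7 + 9) + 51/1939) + 1 = -147*((7/2 + 9) + 51/1939) + 1 = -147*(25/2 + 51/1939) + 1 = -147*48577/3878 + 1 = -1020117/554 + 1 = -1019563/554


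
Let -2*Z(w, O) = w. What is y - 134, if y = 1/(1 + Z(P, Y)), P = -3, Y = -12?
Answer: -668/5 ≈ -133.60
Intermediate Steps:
Z(w, O) = -w/2
y = ⅖ (y = 1/(1 - ½*(-3)) = 1/(1 + 3/2) = 1/(5/2) = ⅖ ≈ 0.40000)
y - 134 = ⅖ - 134 = -668/5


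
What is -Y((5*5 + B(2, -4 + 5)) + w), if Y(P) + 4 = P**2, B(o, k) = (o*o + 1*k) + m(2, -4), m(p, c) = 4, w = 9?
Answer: -1845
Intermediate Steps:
B(o, k) = 4 + k + o**2 (B(o, k) = (o*o + 1*k) + 4 = (o**2 + k) + 4 = (k + o**2) + 4 = 4 + k + o**2)
Y(P) = -4 + P**2
-Y((5*5 + B(2, -4 + 5)) + w) = -(-4 + ((5*5 + (4 + (-4 + 5) + 2**2)) + 9)**2) = -(-4 + ((25 + (4 + 1 + 4)) + 9)**2) = -(-4 + ((25 + 9) + 9)**2) = -(-4 + (34 + 9)**2) = -(-4 + 43**2) = -(-4 + 1849) = -1*1845 = -1845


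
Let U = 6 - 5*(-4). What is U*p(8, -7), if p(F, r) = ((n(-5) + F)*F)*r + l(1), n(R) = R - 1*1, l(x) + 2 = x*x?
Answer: -2938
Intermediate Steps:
l(x) = -2 + x**2 (l(x) = -2 + x*x = -2 + x**2)
n(R) = -1 + R (n(R) = R - 1 = -1 + R)
U = 26 (U = 6 + 20 = 26)
p(F, r) = -1 + F*r*(-6 + F) (p(F, r) = (((-1 - 5) + F)*F)*r + (-2 + 1**2) = ((-6 + F)*F)*r + (-2 + 1) = (F*(-6 + F))*r - 1 = F*r*(-6 + F) - 1 = -1 + F*r*(-6 + F))
U*p(8, -7) = 26*(-1 - 7*8**2 - 6*8*(-7)) = 26*(-1 - 7*64 + 336) = 26*(-1 - 448 + 336) = 26*(-113) = -2938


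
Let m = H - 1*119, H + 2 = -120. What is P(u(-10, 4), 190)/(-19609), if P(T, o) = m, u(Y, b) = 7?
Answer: 241/19609 ≈ 0.012290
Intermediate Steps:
H = -122 (H = -2 - 120 = -122)
m = -241 (m = -122 - 1*119 = -122 - 119 = -241)
P(T, o) = -241
P(u(-10, 4), 190)/(-19609) = -241/(-19609) = -241*(-1/19609) = 241/19609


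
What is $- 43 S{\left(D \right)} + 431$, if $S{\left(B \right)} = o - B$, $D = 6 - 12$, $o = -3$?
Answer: $302$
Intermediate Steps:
$D = -6$ ($D = 6 - 12 = -6$)
$S{\left(B \right)} = -3 - B$
$- 43 S{\left(D \right)} + 431 = - 43 \left(-3 - -6\right) + 431 = - 43 \left(-3 + 6\right) + 431 = \left(-43\right) 3 + 431 = -129 + 431 = 302$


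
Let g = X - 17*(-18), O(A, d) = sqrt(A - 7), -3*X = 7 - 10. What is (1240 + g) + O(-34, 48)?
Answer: 1547 + I*sqrt(41) ≈ 1547.0 + 6.4031*I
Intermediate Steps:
X = 1 (X = -(7 - 10)/3 = -1/3*(-3) = 1)
O(A, d) = sqrt(-7 + A)
g = 307 (g = 1 - 17*(-18) = 1 + 306 = 307)
(1240 + g) + O(-34, 48) = (1240 + 307) + sqrt(-7 - 34) = 1547 + sqrt(-41) = 1547 + I*sqrt(41)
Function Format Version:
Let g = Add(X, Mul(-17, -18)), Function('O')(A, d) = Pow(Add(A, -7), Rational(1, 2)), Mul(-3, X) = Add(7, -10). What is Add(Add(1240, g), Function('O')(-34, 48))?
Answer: Add(1547, Mul(I, Pow(41, Rational(1, 2)))) ≈ Add(1547.0, Mul(6.4031, I))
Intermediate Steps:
X = 1 (X = Mul(Rational(-1, 3), Add(7, -10)) = Mul(Rational(-1, 3), -3) = 1)
Function('O')(A, d) = Pow(Add(-7, A), Rational(1, 2))
g = 307 (g = Add(1, Mul(-17, -18)) = Add(1, 306) = 307)
Add(Add(1240, g), Function('O')(-34, 48)) = Add(Add(1240, 307), Pow(Add(-7, -34), Rational(1, 2))) = Add(1547, Pow(-41, Rational(1, 2))) = Add(1547, Mul(I, Pow(41, Rational(1, 2))))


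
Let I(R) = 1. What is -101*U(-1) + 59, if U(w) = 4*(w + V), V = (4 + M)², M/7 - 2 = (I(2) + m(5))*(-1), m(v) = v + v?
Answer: -1405861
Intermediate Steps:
m(v) = 2*v
M = -63 (M = 14 + 7*((1 + 2*5)*(-1)) = 14 + 7*((1 + 10)*(-1)) = 14 + 7*(11*(-1)) = 14 + 7*(-11) = 14 - 77 = -63)
V = 3481 (V = (4 - 63)² = (-59)² = 3481)
U(w) = 13924 + 4*w (U(w) = 4*(w + 3481) = 4*(3481 + w) = 13924 + 4*w)
-101*U(-1) + 59 = -101*(13924 + 4*(-1)) + 59 = -101*(13924 - 4) + 59 = -101*13920 + 59 = -1405920 + 59 = -1405861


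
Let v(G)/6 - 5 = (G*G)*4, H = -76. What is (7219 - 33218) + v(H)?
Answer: 112655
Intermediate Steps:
v(G) = 30 + 24*G² (v(G) = 30 + 6*((G*G)*4) = 30 + 6*(G²*4) = 30 + 6*(4*G²) = 30 + 24*G²)
(7219 - 33218) + v(H) = (7219 - 33218) + (30 + 24*(-76)²) = -25999 + (30 + 24*5776) = -25999 + (30 + 138624) = -25999 + 138654 = 112655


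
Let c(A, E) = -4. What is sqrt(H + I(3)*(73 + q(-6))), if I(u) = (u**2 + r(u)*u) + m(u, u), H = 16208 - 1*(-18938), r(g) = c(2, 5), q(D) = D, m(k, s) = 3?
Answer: sqrt(35146) ≈ 187.47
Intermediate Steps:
r(g) = -4
H = 35146 (H = 16208 + 18938 = 35146)
I(u) = 3 + u**2 - 4*u (I(u) = (u**2 - 4*u) + 3 = 3 + u**2 - 4*u)
sqrt(H + I(3)*(73 + q(-6))) = sqrt(35146 + (3 + 3**2 - 4*3)*(73 - 6)) = sqrt(35146 + (3 + 9 - 12)*67) = sqrt(35146 + 0*67) = sqrt(35146 + 0) = sqrt(35146)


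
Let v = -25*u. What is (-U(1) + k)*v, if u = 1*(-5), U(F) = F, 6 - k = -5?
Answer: 1250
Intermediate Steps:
k = 11 (k = 6 - 1*(-5) = 6 + 5 = 11)
u = -5
v = 125 (v = -25*(-5) = 125)
(-U(1) + k)*v = (-1*1 + 11)*125 = (-1 + 11)*125 = 10*125 = 1250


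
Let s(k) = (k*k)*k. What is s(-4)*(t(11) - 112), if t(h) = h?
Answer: 6464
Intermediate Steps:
s(k) = k³ (s(k) = k²*k = k³)
s(-4)*(t(11) - 112) = (-4)³*(11 - 112) = -64*(-101) = 6464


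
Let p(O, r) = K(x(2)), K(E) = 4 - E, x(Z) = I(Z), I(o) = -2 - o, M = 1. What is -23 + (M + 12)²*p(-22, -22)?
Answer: 1329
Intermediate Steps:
x(Z) = -2 - Z
p(O, r) = 8 (p(O, r) = 4 - (-2 - 1*2) = 4 - (-2 - 2) = 4 - 1*(-4) = 4 + 4 = 8)
-23 + (M + 12)²*p(-22, -22) = -23 + (1 + 12)²*8 = -23 + 13²*8 = -23 + 169*8 = -23 + 1352 = 1329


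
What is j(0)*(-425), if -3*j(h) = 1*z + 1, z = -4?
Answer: -425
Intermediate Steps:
j(h) = 1 (j(h) = -(1*(-4) + 1)/3 = -(-4 + 1)/3 = -1/3*(-3) = 1)
j(0)*(-425) = 1*(-425) = -425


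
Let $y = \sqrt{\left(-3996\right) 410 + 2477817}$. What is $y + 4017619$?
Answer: $4017619 + 3 \sqrt{93273} \approx 4.0185 \cdot 10^{6}$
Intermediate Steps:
$y = 3 \sqrt{93273}$ ($y = \sqrt{-1638360 + 2477817} = \sqrt{839457} = 3 \sqrt{93273} \approx 916.22$)
$y + 4017619 = 3 \sqrt{93273} + 4017619 = 4017619 + 3 \sqrt{93273}$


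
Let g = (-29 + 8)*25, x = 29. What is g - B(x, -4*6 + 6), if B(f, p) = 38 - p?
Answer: -581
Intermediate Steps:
g = -525 (g = -21*25 = -525)
g - B(x, -4*6 + 6) = -525 - (38 - (-4*6 + 6)) = -525 - (38 - (-24 + 6)) = -525 - (38 - 1*(-18)) = -525 - (38 + 18) = -525 - 1*56 = -525 - 56 = -581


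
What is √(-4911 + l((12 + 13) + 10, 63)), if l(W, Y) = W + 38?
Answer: I*√4838 ≈ 69.556*I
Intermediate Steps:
l(W, Y) = 38 + W
√(-4911 + l((12 + 13) + 10, 63)) = √(-4911 + (38 + ((12 + 13) + 10))) = √(-4911 + (38 + (25 + 10))) = √(-4911 + (38 + 35)) = √(-4911 + 73) = √(-4838) = I*√4838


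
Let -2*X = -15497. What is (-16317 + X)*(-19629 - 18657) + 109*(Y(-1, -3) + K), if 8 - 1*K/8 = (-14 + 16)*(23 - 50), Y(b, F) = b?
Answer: 328107546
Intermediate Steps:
X = 15497/2 (X = -½*(-15497) = 15497/2 ≈ 7748.5)
K = 496 (K = 64 - 8*(-14 + 16)*(23 - 50) = 64 - 16*(-27) = 64 - 8*(-54) = 64 + 432 = 496)
(-16317 + X)*(-19629 - 18657) + 109*(Y(-1, -3) + K) = (-16317 + 15497/2)*(-19629 - 18657) + 109*(-1 + 496) = -17137/2*(-38286) + 109*495 = 328053591 + 53955 = 328107546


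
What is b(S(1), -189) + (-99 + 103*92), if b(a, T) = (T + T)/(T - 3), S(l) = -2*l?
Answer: 300127/32 ≈ 9379.0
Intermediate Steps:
b(a, T) = 2*T/(-3 + T) (b(a, T) = (2*T)/(-3 + T) = 2*T/(-3 + T))
b(S(1), -189) + (-99 + 103*92) = 2*(-189)/(-3 - 189) + (-99 + 103*92) = 2*(-189)/(-192) + (-99 + 9476) = 2*(-189)*(-1/192) + 9377 = 63/32 + 9377 = 300127/32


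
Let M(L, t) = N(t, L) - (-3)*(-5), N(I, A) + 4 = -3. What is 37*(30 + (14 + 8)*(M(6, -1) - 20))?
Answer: -33078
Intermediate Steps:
N(I, A) = -7 (N(I, A) = -4 - 3 = -7)
M(L, t) = -22 (M(L, t) = -7 - (-3)*(-5) = -7 - 1*15 = -7 - 15 = -22)
37*(30 + (14 + 8)*(M(6, -1) - 20)) = 37*(30 + (14 + 8)*(-22 - 20)) = 37*(30 + 22*(-42)) = 37*(30 - 924) = 37*(-894) = -33078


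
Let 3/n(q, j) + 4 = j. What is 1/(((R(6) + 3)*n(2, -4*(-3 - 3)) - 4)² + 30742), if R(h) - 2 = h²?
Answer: 400/12298649 ≈ 3.2524e-5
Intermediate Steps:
n(q, j) = 3/(-4 + j)
R(h) = 2 + h²
1/(((R(6) + 3)*n(2, -4*(-3 - 3)) - 4)² + 30742) = 1/((((2 + 6²) + 3)*(3/(-4 - 4*(-3 - 3))) - 4)² + 30742) = 1/((((2 + 36) + 3)*(3/(-4 - 4*(-6))) - 4)² + 30742) = 1/(((38 + 3)*(3/(-4 + 24)) - 4)² + 30742) = 1/((41*(3/20) - 4)² + 30742) = 1/((123/20 - 4)² + 30742) = 1/((43/20)² + 30742) = 1/(1849/400 + 30742) = 1/(12298649/400) = 400/12298649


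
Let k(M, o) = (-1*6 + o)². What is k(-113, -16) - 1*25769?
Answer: -25285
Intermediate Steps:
k(M, o) = (-6 + o)²
k(-113, -16) - 1*25769 = (-6 - 16)² - 1*25769 = (-22)² - 25769 = 484 - 25769 = -25285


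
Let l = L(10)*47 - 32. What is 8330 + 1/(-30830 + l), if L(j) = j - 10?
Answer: 257080459/30862 ≈ 8330.0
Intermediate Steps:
L(j) = -10 + j
l = -32 (l = (-10 + 10)*47 - 32 = 0*47 - 32 = 0 - 32 = -32)
8330 + 1/(-30830 + l) = 8330 + 1/(-30830 - 32) = 8330 + 1/(-30862) = 8330 - 1/30862 = 257080459/30862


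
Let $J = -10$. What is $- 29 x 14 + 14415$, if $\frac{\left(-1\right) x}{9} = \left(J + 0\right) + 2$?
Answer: $-14817$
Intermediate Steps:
$x = 72$ ($x = - 9 \left(\left(-10 + 0\right) + 2\right) = - 9 \left(-10 + 2\right) = \left(-9\right) \left(-8\right) = 72$)
$- 29 x 14 + 14415 = \left(-29\right) 72 \cdot 14 + 14415 = \left(-2088\right) 14 + 14415 = -29232 + 14415 = -14817$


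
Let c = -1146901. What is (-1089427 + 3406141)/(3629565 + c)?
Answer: 1158357/1241332 ≈ 0.93316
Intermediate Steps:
(-1089427 + 3406141)/(3629565 + c) = (-1089427 + 3406141)/(3629565 - 1146901) = 2316714/2482664 = 2316714*(1/2482664) = 1158357/1241332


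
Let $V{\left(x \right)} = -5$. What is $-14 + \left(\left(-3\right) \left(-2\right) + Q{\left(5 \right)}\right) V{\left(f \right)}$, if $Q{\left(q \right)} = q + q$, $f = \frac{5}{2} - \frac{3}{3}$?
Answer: $-94$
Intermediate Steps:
$f = \frac{3}{2}$ ($f = 5 \cdot \frac{1}{2} - 1 = \frac{5}{2} - 1 = \frac{3}{2} \approx 1.5$)
$Q{\left(q \right)} = 2 q$
$-14 + \left(\left(-3\right) \left(-2\right) + Q{\left(5 \right)}\right) V{\left(f \right)} = -14 + \left(\left(-3\right) \left(-2\right) + 2 \cdot 5\right) \left(-5\right) = -14 + \left(6 + 10\right) \left(-5\right) = -14 + 16 \left(-5\right) = -14 - 80 = -94$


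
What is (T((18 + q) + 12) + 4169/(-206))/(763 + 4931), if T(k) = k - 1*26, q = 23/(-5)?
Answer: -1651/451140 ≈ -0.0036596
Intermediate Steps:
q = -23/5 (q = 23*(-1/5) = -23/5 ≈ -4.6000)
T(k) = -26 + k (T(k) = k - 26 = -26 + k)
(T((18 + q) + 12) + 4169/(-206))/(763 + 4931) = ((-26 + ((18 - 23/5) + 12)) + 4169/(-206))/(763 + 4931) = ((-26 + (67/5 + 12)) + 4169*(-1/206))/5694 = ((-26 + 127/5) - 4169/206)*(1/5694) = (-3/5 - 4169/206)*(1/5694) = -21463/1030*1/5694 = -1651/451140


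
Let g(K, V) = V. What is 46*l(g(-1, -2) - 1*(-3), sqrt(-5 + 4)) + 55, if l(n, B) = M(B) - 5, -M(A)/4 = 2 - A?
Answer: -543 + 184*I ≈ -543.0 + 184.0*I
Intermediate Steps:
M(A) = -8 + 4*A (M(A) = -4*(2 - A) = -8 + 4*A)
l(n, B) = -13 + 4*B (l(n, B) = (-8 + 4*B) - 5 = -13 + 4*B)
46*l(g(-1, -2) - 1*(-3), sqrt(-5 + 4)) + 55 = 46*(-13 + 4*sqrt(-5 + 4)) + 55 = 46*(-13 + 4*sqrt(-1)) + 55 = 46*(-13 + 4*I) + 55 = (-598 + 184*I) + 55 = -543 + 184*I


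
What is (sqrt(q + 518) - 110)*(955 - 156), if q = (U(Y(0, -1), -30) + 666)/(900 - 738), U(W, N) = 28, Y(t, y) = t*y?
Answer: -87890 + 799*sqrt(42305)/9 ≈ -69630.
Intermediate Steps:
q = 347/81 (q = (28 + 666)/(900 - 738) = 694/162 = 694*(1/162) = 347/81 ≈ 4.2840)
(sqrt(q + 518) - 110)*(955 - 156) = (sqrt(347/81 + 518) - 110)*(955 - 156) = (sqrt(42305/81) - 110*1)*799 = (sqrt(42305)/9 - 110)*799 = (-110 + sqrt(42305)/9)*799 = -87890 + 799*sqrt(42305)/9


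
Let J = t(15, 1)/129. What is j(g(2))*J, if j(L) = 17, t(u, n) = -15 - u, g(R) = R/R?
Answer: -170/43 ≈ -3.9535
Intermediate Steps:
g(R) = 1
J = -10/43 (J = (-15 - 1*15)/129 = (-15 - 15)*(1/129) = -30*1/129 = -10/43 ≈ -0.23256)
j(g(2))*J = 17*(-10/43) = -170/43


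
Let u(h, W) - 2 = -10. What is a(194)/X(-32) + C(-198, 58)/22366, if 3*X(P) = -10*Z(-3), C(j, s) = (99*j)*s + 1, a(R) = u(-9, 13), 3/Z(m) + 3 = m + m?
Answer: -6489751/111830 ≈ -58.032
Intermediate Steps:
u(h, W) = -8 (u(h, W) = 2 - 10 = -8)
Z(m) = 3/(-3 + 2*m) (Z(m) = 3/(-3 + (m + m)) = 3/(-3 + 2*m))
a(R) = -8
C(j, s) = 1 + 99*j*s (C(j, s) = 99*j*s + 1 = 1 + 99*j*s)
X(P) = 10/9 (X(P) = (-30/(-3 + 2*(-3)))/3 = (-30/(-3 - 6))/3 = (-30/(-9))/3 = (-30*(-1)/9)/3 = (-10*(-⅓))/3 = (⅓)*(10/3) = 10/9)
a(194)/X(-32) + C(-198, 58)/22366 = -8/10/9 + (1 + 99*(-198)*58)/22366 = -8*9/10 + (1 - 1136916)*(1/22366) = -36/5 - 1136915*1/22366 = -36/5 - 1136915/22366 = -6489751/111830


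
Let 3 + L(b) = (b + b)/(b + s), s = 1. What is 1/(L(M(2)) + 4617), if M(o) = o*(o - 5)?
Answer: 5/23082 ≈ 0.00021662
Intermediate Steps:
M(o) = o*(-5 + o)
L(b) = -3 + 2*b/(1 + b) (L(b) = -3 + (b + b)/(b + 1) = -3 + (2*b)/(1 + b) = -3 + 2*b/(1 + b))
1/(L(M(2)) + 4617) = 1/((-3 - 2*(-5 + 2))/(1 + 2*(-5 + 2)) + 4617) = 1/((-3 - 2*(-3))/(1 + 2*(-3)) + 4617) = 1/((-3 - 1*(-6))/(1 - 6) + 4617) = 1/((-3 + 6)/(-5) + 4617) = 1/(-⅕*3 + 4617) = 1/(-⅗ + 4617) = 1/(23082/5) = 5/23082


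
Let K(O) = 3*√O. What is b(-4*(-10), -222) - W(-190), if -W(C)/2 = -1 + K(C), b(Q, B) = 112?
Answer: 110 + 6*I*√190 ≈ 110.0 + 82.704*I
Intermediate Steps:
W(C) = 2 - 6*√C (W(C) = -2*(-1 + 3*√C) = 2 - 6*√C)
b(-4*(-10), -222) - W(-190) = 112 - (2 - 6*I*√190) = 112 + (-2 + 6*I*√190) = 110 + 6*I*√190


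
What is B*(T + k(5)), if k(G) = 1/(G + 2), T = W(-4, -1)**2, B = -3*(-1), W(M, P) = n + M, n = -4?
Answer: 1347/7 ≈ 192.43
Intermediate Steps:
W(M, P) = -4 + M
B = 3
T = 64 (T = (-4 - 4)**2 = (-8)**2 = 64)
k(G) = 1/(2 + G)
B*(T + k(5)) = 3*(64 + 1/(2 + 5)) = 3*(64 + 1/7) = 3*(449/7) = 1347/7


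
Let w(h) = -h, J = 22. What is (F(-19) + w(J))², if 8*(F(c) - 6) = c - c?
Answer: 256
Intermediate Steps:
F(c) = 6 (F(c) = 6 + (c - c)/8 = 6 + (⅛)*0 = 6 + 0 = 6)
(F(-19) + w(J))² = (6 - 1*22)² = (6 - 22)² = (-16)² = 256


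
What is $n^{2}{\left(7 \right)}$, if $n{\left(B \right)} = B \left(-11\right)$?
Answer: $5929$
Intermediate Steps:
$n{\left(B \right)} = - 11 B$
$n^{2}{\left(7 \right)} = \left(\left(-11\right) 7\right)^{2} = \left(-77\right)^{2} = 5929$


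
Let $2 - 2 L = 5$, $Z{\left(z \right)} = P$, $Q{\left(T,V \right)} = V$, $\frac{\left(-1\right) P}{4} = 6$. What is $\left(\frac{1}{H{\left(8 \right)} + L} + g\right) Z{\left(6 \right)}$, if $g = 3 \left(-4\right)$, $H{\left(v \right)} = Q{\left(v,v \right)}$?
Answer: $\frac{3696}{13} \approx 284.31$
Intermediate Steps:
$P = -24$ ($P = \left(-4\right) 6 = -24$)
$Z{\left(z \right)} = -24$
$L = - \frac{3}{2}$ ($L = 1 - \frac{5}{2} = - \frac{3}{2} \approx -1.5$)
$H{\left(v \right)} = v$
$g = -12$
$\left(\frac{1}{H{\left(8 \right)} + L} + g\right) Z{\left(6 \right)} = \left(\frac{1}{8 - \frac{3}{2}} - 12\right) \left(-24\right) = \left(\frac{1}{\frac{13}{2}} - 12\right) \left(-24\right) = \left(\frac{2}{13} - 12\right) \left(-24\right) = \left(- \frac{154}{13}\right) \left(-24\right) = \frac{3696}{13}$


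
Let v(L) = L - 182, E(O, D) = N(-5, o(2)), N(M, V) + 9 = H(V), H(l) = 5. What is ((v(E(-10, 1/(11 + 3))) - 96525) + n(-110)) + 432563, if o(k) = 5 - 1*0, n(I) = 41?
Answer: 335893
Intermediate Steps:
o(k) = 5 (o(k) = 5 + 0 = 5)
N(M, V) = -4 (N(M, V) = -9 + 5 = -4)
E(O, D) = -4
v(L) = -182 + L
((v(E(-10, 1/(11 + 3))) - 96525) + n(-110)) + 432563 = (((-182 - 4) - 96525) + 41) + 432563 = ((-186 - 96525) + 41) + 432563 = (-96711 + 41) + 432563 = -96670 + 432563 = 335893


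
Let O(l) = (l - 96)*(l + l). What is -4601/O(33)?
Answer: 4601/4158 ≈ 1.1065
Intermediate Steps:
O(l) = 2*l*(-96 + l) (O(l) = (-96 + l)*(2*l) = 2*l*(-96 + l))
-4601/O(33) = -4601*1/(66*(-96 + 33)) = -4601/(2*33*(-63)) = -4601/(-4158) = -4601*(-1/4158) = 4601/4158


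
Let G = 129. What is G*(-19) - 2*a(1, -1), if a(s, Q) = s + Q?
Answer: -2451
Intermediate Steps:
a(s, Q) = Q + s
G*(-19) - 2*a(1, -1) = 129*(-19) - 2*(-1 + 1) = -2451 - 2*0 = -2451 + 0 = -2451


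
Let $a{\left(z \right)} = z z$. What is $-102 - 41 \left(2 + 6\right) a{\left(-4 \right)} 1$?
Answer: $-5350$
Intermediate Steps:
$a{\left(z \right)} = z^{2}$
$-102 - 41 \left(2 + 6\right) a{\left(-4 \right)} 1 = -102 - 41 \left(2 + 6\right) \left(-4\right)^{2} \cdot 1 = -102 - 41 \cdot 8 \cdot 16 \cdot 1 = -102 - 41 \cdot 8 \cdot 16 = -102 - 5248 = -5350$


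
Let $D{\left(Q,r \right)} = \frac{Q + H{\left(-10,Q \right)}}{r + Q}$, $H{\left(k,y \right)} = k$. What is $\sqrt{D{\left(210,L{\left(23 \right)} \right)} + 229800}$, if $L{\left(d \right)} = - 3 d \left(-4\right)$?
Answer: $\frac{110 \sqrt{13845}}{27} \approx 479.38$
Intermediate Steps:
$L{\left(d \right)} = 12 d$
$D{\left(Q,r \right)} = \frac{-10 + Q}{Q + r}$ ($D{\left(Q,r \right)} = \frac{Q - 10}{r + Q} = \frac{-10 + Q}{Q + r}$)
$\sqrt{D{\left(210,L{\left(23 \right)} \right)} + 229800} = \sqrt{\frac{-10 + 210}{210 + 12 \cdot 23} + 229800} = \sqrt{\frac{1}{210 + 276} \cdot 200 + 229800} = \sqrt{\frac{1}{486} \cdot 200 + 229800} = \sqrt{\frac{100}{243} + 229800} = \sqrt{\frac{55841500}{243}} = \frac{110 \sqrt{13845}}{27}$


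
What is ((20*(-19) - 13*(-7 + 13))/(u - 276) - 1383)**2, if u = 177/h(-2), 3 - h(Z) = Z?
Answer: 2760446008681/1447209 ≈ 1.9074e+6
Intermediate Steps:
h(Z) = 3 - Z
u = 177/5 (u = 177/(3 - 1*(-2)) = 177/(3 + 2) = 177/5 ≈ 35.400)
((20*(-19) - 13*(-7 + 13))/(u - 276) - 1383)**2 = ((20*(-19) - 13*(-7 + 13))/(177/5 - 276) - 1383)**2 = ((-380 - 13*6)/(-1203/5) - 1383)**2 = ((-380 - 78)*(-5/1203) - 1383)**2 = (-458*(-5/1203) - 1383)**2 = (2290/1203 - 1383)**2 = (-1661459/1203)**2 = 2760446008681/1447209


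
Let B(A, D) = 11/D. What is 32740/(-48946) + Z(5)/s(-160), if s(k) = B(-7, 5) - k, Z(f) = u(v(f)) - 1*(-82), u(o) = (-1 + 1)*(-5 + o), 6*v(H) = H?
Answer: -3242140/19847603 ≈ -0.16335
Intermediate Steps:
v(H) = H/6
u(o) = 0 (u(o) = 0*(-5 + o) = 0)
Z(f) = 82 (Z(f) = 0 - 1*(-82) = 0 + 82 = 82)
s(k) = 11/5 - k
32740/(-48946) + Z(5)/s(-160) = 32740/(-48946) + 82/(11/5 - 1*(-160)) = 32740*(-1/48946) + 82/(11/5 + 160) = -16370/24473 + 82/(811/5) = -16370/24473 + 82*(5/811) = -16370/24473 + 410/811 = -3242140/19847603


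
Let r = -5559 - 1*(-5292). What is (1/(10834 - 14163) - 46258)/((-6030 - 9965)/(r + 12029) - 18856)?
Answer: 1811264289846/738373088843 ≈ 2.4530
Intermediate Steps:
r = -267 (r = -5559 + 5292 = -267)
(1/(10834 - 14163) - 46258)/((-6030 - 9965)/(r + 12029) - 18856) = (1/(10834 - 14163) - 46258)/((-6030 - 9965)/(-267 + 12029) - 18856) = (1/(-3329) - 46258)/(-15995/11762 - 18856) = (-1/3329 - 46258)/(-15995*1/11762 - 18856) = -153992883/(3329*(-15995/11762 - 18856)) = -153992883/(3329*(-221800267/11762)) = -153992883/3329*(-11762/221800267) = 1811264289846/738373088843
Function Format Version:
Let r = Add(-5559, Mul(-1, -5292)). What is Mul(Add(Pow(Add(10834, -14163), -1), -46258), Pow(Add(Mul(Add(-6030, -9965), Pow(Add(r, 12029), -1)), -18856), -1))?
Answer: Rational(1811264289846, 738373088843) ≈ 2.4530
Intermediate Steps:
r = -267 (r = Add(-5559, 5292) = -267)
Mul(Add(Pow(Add(10834, -14163), -1), -46258), Pow(Add(Mul(Add(-6030, -9965), Pow(Add(r, 12029), -1)), -18856), -1)) = Mul(Add(Pow(Add(10834, -14163), -1), -46258), Pow(Add(Mul(Add(-6030, -9965), Pow(Add(-267, 12029), -1)), -18856), -1)) = Mul(Add(Pow(-3329, -1), -46258), Pow(Add(Mul(-15995, Pow(11762, -1)), -18856), -1)) = Mul(Add(Rational(-1, 3329), -46258), Pow(Add(Mul(-15995, Rational(1, 11762)), -18856), -1)) = Mul(Rational(-153992883, 3329), Pow(Add(Rational(-15995, 11762), -18856), -1)) = Mul(Rational(-153992883, 3329), Pow(Rational(-221800267, 11762), -1)) = Mul(Rational(-153992883, 3329), Rational(-11762, 221800267)) = Rational(1811264289846, 738373088843)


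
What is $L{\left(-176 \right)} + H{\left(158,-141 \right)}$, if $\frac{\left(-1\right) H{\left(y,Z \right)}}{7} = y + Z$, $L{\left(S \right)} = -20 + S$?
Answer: $-315$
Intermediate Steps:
$H{\left(y,Z \right)} = - 7 Z - 7 y$ ($H{\left(y,Z \right)} = - 7 \left(y + Z\right) = - 7 \left(Z + y\right) = - 7 Z - 7 y$)
$L{\left(-176 \right)} + H{\left(158,-141 \right)} = \left(-20 - 176\right) - 119 = -196 + \left(987 - 1106\right) = -196 - 119 = -315$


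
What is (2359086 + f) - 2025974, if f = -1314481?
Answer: -981369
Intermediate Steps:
(2359086 + f) - 2025974 = (2359086 - 1314481) - 2025974 = 1044605 - 2025974 = -981369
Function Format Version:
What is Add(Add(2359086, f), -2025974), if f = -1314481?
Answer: -981369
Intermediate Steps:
Add(Add(2359086, f), -2025974) = Add(Add(2359086, -1314481), -2025974) = Add(1044605, -2025974) = -981369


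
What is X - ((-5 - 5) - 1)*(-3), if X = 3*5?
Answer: -18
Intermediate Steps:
X = 15
X - ((-5 - 5) - 1)*(-3) = 15 - ((-5 - 5) - 1)*(-3) = 15 - (-10 - 1)*(-3) = 15 - 1*(-11)*(-3) = 15 + 11*(-3) = 15 - 33 = -18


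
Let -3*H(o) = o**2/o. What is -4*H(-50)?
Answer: -200/3 ≈ -66.667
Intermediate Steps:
H(o) = -o/3 (H(o) = -o**2/(3*o) = -o/3)
-4*H(-50) = -(-4)*(-50)/3 = -4*50/3 = -200/3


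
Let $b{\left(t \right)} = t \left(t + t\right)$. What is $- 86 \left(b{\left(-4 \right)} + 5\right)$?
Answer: $-3182$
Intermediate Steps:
$b{\left(t \right)} = 2 t^{2}$ ($b{\left(t \right)} = t 2 t = 2 t^{2}$)
$- 86 \left(b{\left(-4 \right)} + 5\right) = - 86 \left(2 \left(-4\right)^{2} + 5\right) = - 86 \left(2 \cdot 16 + 5\right) = - 86 \left(32 + 5\right) = \left(-86\right) 37 = -3182$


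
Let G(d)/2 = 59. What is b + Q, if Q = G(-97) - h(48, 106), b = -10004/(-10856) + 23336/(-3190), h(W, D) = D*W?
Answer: -21541962957/4328830 ≈ -4976.4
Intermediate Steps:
G(d) = 118 (G(d) = 2*59 = 118)
b = -27677857/4328830 (b = -10004*(-1/10856) + 23336*(-1/3190) = 2501/2714 - 11668/1595 = -27677857/4328830 ≈ -6.3938)
Q = -4970 (Q = 118 - 106*48 = 118 - 1*5088 = 118 - 5088 = -4970)
b + Q = -27677857/4328830 - 4970 = -21541962957/4328830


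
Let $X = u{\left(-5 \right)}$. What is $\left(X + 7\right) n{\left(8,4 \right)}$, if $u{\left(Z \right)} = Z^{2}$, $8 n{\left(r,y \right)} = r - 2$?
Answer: $24$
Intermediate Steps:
$n{\left(r,y \right)} = - \frac{1}{4} + \frac{r}{8}$ ($n{\left(r,y \right)} = \frac{r - 2}{8} = \frac{-2 + r}{8} = - \frac{1}{4} + \frac{r}{8}$)
$X = 25$ ($X = \left(-5\right)^{2} = 25$)
$\left(X + 7\right) n{\left(8,4 \right)} = \left(25 + 7\right) \left(- \frac{1}{4} + \frac{1}{8} \cdot 8\right) = 32 \left(- \frac{1}{4} + 1\right) = 32 \cdot \frac{3}{4} = 24$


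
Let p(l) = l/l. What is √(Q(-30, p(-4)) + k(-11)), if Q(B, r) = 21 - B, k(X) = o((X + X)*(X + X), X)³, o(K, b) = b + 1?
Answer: I*√949 ≈ 30.806*I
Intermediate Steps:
o(K, b) = 1 + b
p(l) = 1
k(X) = (1 + X)³
√(Q(-30, p(-4)) + k(-11)) = √((21 - 1*(-30)) + (1 - 11)³) = √((21 + 30) + (-10)³) = √(51 - 1000) = √(-949) = I*√949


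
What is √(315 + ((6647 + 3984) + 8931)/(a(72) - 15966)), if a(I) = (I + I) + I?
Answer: 2*√21619885/525 ≈ 17.713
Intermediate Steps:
a(I) = 3*I (a(I) = 2*I + I = 3*I)
√(315 + ((6647 + 3984) + 8931)/(a(72) - 15966)) = √(315 + ((6647 + 3984) + 8931)/(3*72 - 15966)) = √(315 + (10631 + 8931)/(216 - 15966)) = √(315 + 19562/(-15750)) = √(315 + 19562*(-1/15750)) = √(315 - 9781/7875) = √(2470844/7875) = 2*√21619885/525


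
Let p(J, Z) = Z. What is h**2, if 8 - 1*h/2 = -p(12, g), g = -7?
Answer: 4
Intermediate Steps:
h = 2 (h = 16 - (-2)*(-7) = 16 - 2*7 = 16 - 14 = 2)
h**2 = 2**2 = 4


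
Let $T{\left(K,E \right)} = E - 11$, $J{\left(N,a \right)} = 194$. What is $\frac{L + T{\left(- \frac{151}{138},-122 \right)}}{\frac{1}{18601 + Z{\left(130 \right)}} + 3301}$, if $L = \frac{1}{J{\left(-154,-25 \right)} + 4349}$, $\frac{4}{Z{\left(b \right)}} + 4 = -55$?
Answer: $- \frac{110517010865}{2742986936767} \approx -0.040291$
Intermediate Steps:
$T{\left(K,E \right)} = -11 + E$ ($T{\left(K,E \right)} = E - 11 = -11 + E$)
$Z{\left(b \right)} = - \frac{4}{59}$ ($Z{\left(b \right)} = \frac{4}{-4 - 55} = \frac{4}{-59} = 4 \left(- \frac{1}{59}\right) = - \frac{4}{59}$)
$L = \frac{1}{4543}$ ($L = \frac{1}{194 + 4349} = \frac{1}{4543} \approx 0.00022012$)
$\frac{L + T{\left(- \frac{151}{138},-122 \right)}}{\frac{1}{18601 + Z{\left(130 \right)}} + 3301} = \frac{\frac{1}{4543} - 133}{\frac{1}{18601 - \frac{4}{59}} + 3301} = \frac{\frac{1}{4543} - 133}{\frac{1}{\frac{1097455}{59}} + 3301} = - \frac{604218}{4543 \left(\frac{59}{1097455} + 3301\right)} = - \frac{604218}{4543 \cdot \frac{3622699014}{1097455}} = \left(- \frac{604218}{4543}\right) \frac{1097455}{3622699014} = - \frac{110517010865}{2742986936767}$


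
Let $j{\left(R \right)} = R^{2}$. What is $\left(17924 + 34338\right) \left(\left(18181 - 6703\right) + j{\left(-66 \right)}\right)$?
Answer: $827516508$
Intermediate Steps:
$\left(17924 + 34338\right) \left(\left(18181 - 6703\right) + j{\left(-66 \right)}\right) = \left(17924 + 34338\right) \left(\left(18181 - 6703\right) + \left(-66\right)^{2}\right) = 52262 \left(\left(18181 - 6703\right) + 4356\right) = 52262 \left(11478 + 4356\right) = 52262 \cdot 15834 = 827516508$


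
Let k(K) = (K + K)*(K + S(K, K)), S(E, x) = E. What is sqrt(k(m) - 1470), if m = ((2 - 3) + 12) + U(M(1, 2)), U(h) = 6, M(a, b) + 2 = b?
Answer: I*sqrt(314) ≈ 17.72*I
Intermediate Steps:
M(a, b) = -2 + b
m = 17 (m = ((2 - 3) + 12) + 6 = (-1 + 12) + 6 = 11 + 6 = 17)
k(K) = 4*K**2 (k(K) = (K + K)*(K + K) = (2*K)*(2*K) = 4*K**2)
sqrt(k(m) - 1470) = sqrt(4*17**2 - 1470) = sqrt(4*289 - 1470) = sqrt(1156 - 1470) = sqrt(-314) = I*sqrt(314)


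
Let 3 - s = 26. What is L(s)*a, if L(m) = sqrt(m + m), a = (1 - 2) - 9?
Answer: -10*I*sqrt(46) ≈ -67.823*I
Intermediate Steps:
s = -23 (s = 3 - 1*26 = 3 - 26 = -23)
a = -10 (a = -1 - 9 = -10)
L(m) = sqrt(2)*sqrt(m) (L(m) = sqrt(2*m) = sqrt(2)*sqrt(m))
L(s)*a = (sqrt(2)*sqrt(-23))*(-10) = (sqrt(2)*(I*sqrt(23)))*(-10) = (I*sqrt(46))*(-10) = -10*I*sqrt(46)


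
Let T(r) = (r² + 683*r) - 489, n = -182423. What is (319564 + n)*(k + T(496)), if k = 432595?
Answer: 139457311490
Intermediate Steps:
T(r) = -489 + r² + 683*r
(319564 + n)*(k + T(496)) = (319564 - 182423)*(432595 + (-489 + 496² + 683*496)) = 137141*(432595 + (-489 + 246016 + 338768)) = 137141*(432595 + 584295) = 137141*1016890 = 139457311490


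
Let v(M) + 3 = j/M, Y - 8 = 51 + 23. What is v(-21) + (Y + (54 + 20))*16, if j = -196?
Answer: 7507/3 ≈ 2502.3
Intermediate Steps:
Y = 82 (Y = 8 + (51 + 23) = 8 + 74 = 82)
v(M) = -3 - 196/M
v(-21) + (Y + (54 + 20))*16 = (-3 - 196/(-21)) + (82 + (54 + 20))*16 = (-3 - 196*(-1/21)) + (82 + 74)*16 = (-3 + 28/3) + 156*16 = 19/3 + 2496 = 7507/3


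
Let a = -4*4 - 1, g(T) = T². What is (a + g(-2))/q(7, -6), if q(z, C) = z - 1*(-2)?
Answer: -13/9 ≈ -1.4444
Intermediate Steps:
q(z, C) = 2 + z (q(z, C) = z + 2 = 2 + z)
a = -17 (a = -16 - 1 = -17)
(a + g(-2))/q(7, -6) = (-17 + (-2)²)/(2 + 7) = (-17 + 4)/9 = (⅑)*(-13) = -13/9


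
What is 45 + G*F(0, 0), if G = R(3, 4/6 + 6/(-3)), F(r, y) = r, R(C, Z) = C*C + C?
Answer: 45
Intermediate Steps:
R(C, Z) = C + C² (R(C, Z) = C² + C = C + C²)
G = 12 (G = 3*(1 + 3) = 3*4 = 12)
45 + G*F(0, 0) = 45 + 12*0 = 45 + 0 = 45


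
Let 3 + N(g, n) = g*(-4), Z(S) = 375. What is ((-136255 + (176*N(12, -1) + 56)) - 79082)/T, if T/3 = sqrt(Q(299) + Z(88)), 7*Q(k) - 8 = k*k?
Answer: -224257*sqrt(71582)/92034 ≈ -651.93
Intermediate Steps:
N(g, n) = -3 - 4*g (N(g, n) = -3 + g*(-4) = -3 - 4*g)
Q(k) = 8/7 + k**2/7 (Q(k) = 8/7 + (k*k)/7 = 8/7 + k**2/7)
T = 9*sqrt(71582)/7 (T = 3*sqrt((8/7 + (1/7)*299**2) + 375) = 3*sqrt((8/7 + (1/7)*89401) + 375) = 3*sqrt((8/7 + 89401/7) + 375) = 3*sqrt(89409/7 + 375) = 3*sqrt(92034/7) = 3*(3*sqrt(71582)/7) = 9*sqrt(71582)/7 ≈ 343.99)
((-136255 + (176*N(12, -1) + 56)) - 79082)/T = ((-136255 + (176*(-3 - 4*12) + 56)) - 79082)/((9*sqrt(71582)/7)) = ((-136255 + (176*(-3 - 48) + 56)) - 79082)*(sqrt(71582)/92034) = ((-136255 + (176*(-51) + 56)) - 79082)*(sqrt(71582)/92034) = ((-136255 + (-8976 + 56)) - 79082)*(sqrt(71582)/92034) = ((-136255 - 8920) - 79082)*(sqrt(71582)/92034) = (-145175 - 79082)*(sqrt(71582)/92034) = -224257*sqrt(71582)/92034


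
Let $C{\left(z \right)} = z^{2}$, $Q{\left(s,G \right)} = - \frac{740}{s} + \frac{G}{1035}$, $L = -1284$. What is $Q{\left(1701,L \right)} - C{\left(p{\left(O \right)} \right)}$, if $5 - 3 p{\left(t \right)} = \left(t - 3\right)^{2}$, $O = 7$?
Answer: $- \frac{2957711}{195615} \approx -15.12$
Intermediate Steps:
$p{\left(t \right)} = \frac{5}{3} - \frac{\left(-3 + t\right)^{2}}{3}$ ($p{\left(t \right)} = \frac{5}{3} - \frac{\left(t - 3\right)^{2}}{3} = \frac{5}{3} - \frac{\left(-3 + t\right)^{2}}{3}$)
$Q{\left(s,G \right)} = - \frac{740}{s} + \frac{G}{1035}$ ($Q{\left(s,G \right)} = - \frac{740}{s} + G \frac{1}{1035} = - \frac{740}{s} + \frac{G}{1035}$)
$Q{\left(1701,L \right)} - C{\left(p{\left(O \right)} \right)} = \left(- \frac{740}{1701} + \frac{1}{1035} \left(-1284\right)\right) - \left(\frac{5}{3} - \frac{\left(-3 + 7\right)^{2}}{3}\right)^{2} = \left(\left(-740\right) \frac{1}{1701} - \frac{428}{345}\right) - \left(\frac{5}{3} - \frac{4^{2}}{3}\right)^{2} = \left(- \frac{740}{1701} - \frac{428}{345}\right) - \left(\frac{5}{3} - \frac{16}{3}\right)^{2} = - \frac{327776}{195615} - \left(\frac{5}{3} - \frac{16}{3}\right)^{2} = - \frac{327776}{195615} - \left(- \frac{11}{3}\right)^{2} = - \frac{327776}{195615} - \frac{121}{9} = - \frac{2957711}{195615}$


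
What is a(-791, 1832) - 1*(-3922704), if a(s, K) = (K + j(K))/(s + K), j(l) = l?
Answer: 4083538528/1041 ≈ 3.9227e+6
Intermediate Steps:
a(s, K) = 2*K/(K + s) (a(s, K) = (K + K)/(s + K) = (2*K)/(K + s) = 2*K/(K + s))
a(-791, 1832) - 1*(-3922704) = 2*1832/(1832 - 791) - 1*(-3922704) = 2*1832/1041 + 3922704 = 2*1832*(1/1041) + 3922704 = 3664/1041 + 3922704 = 4083538528/1041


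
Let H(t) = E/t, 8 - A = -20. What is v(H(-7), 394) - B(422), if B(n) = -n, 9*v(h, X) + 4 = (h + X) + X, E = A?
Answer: 1526/3 ≈ 508.67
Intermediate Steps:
A = 28 (A = 8 - 1*(-20) = 8 + 20 = 28)
E = 28
H(t) = 28/t
v(h, X) = -4/9 + h/9 + 2*X/9 (v(h, X) = -4/9 + ((h + X) + X)/9 = -4/9 + ((X + h) + X)/9 = -4/9 + (h + 2*X)/9 = -4/9 + (h/9 + 2*X/9) = -4/9 + h/9 + 2*X/9)
v(H(-7), 394) - B(422) = (-4/9 + (28/(-7))/9 + (2/9)*394) - (-1)*422 = (-4/9 + (28*(-⅐))/9 + 788/9) - 1*(-422) = (-4/9 + (⅑)*(-4) + 788/9) + 422 = (-4/9 - 4/9 + 788/9) + 422 = 260/3 + 422 = 1526/3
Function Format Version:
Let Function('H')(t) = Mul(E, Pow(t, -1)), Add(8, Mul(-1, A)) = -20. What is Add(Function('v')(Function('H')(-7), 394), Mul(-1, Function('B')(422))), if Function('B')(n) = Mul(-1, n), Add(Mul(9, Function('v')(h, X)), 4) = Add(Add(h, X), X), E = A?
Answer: Rational(1526, 3) ≈ 508.67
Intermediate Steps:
A = 28 (A = Add(8, Mul(-1, -20)) = Add(8, 20) = 28)
E = 28
Function('H')(t) = Mul(28, Pow(t, -1))
Function('v')(h, X) = Add(Rational(-4, 9), Mul(Rational(1, 9), h), Mul(Rational(2, 9), X)) (Function('v')(h, X) = Add(Rational(-4, 9), Mul(Rational(1, 9), Add(Add(h, X), X))) = Add(Rational(-4, 9), Mul(Rational(1, 9), Add(Add(X, h), X))) = Add(Rational(-4, 9), Mul(Rational(1, 9), Add(h, Mul(2, X)))) = Add(Rational(-4, 9), Add(Mul(Rational(1, 9), h), Mul(Rational(2, 9), X))) = Add(Rational(-4, 9), Mul(Rational(1, 9), h), Mul(Rational(2, 9), X)))
Add(Function('v')(Function('H')(-7), 394), Mul(-1, Function('B')(422))) = Add(Add(Rational(-4, 9), Mul(Rational(1, 9), Mul(28, Pow(-7, -1))), Mul(Rational(2, 9), 394)), Mul(-1, Mul(-1, 422))) = Add(Add(Rational(-4, 9), Mul(Rational(1, 9), Mul(28, Rational(-1, 7))), Rational(788, 9)), Mul(-1, -422)) = Add(Add(Rational(-4, 9), Mul(Rational(1, 9), -4), Rational(788, 9)), 422) = Add(Add(Rational(-4, 9), Rational(-4, 9), Rational(788, 9)), 422) = Add(Rational(260, 3), 422) = Rational(1526, 3)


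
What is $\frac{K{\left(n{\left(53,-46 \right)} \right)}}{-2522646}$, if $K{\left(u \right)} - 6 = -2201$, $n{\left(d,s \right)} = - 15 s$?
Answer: $\frac{2195}{2522646} \approx 0.00087012$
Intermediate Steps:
$K{\left(u \right)} = -2195$ ($K{\left(u \right)} = 6 - 2201 = -2195$)
$\frac{K{\left(n{\left(53,-46 \right)} \right)}}{-2522646} = - \frac{2195}{-2522646} = \left(-2195\right) \left(- \frac{1}{2522646}\right) = \frac{2195}{2522646}$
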